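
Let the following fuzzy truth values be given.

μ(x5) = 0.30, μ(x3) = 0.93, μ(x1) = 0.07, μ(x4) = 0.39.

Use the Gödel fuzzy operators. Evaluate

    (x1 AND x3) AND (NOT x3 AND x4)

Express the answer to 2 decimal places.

x1 AND x3 = min(a, b) on (0.07, 0.93) = 0.07
NOT x3 = 1 − 0.93 = 0.07
NOT x3 AND x4 = min(a, b) on (0.07, 0.39) = 0.07
(x1 AND x3) AND (NOT x3 AND x4) = min(a, b) on (0.07, 0.07) = 0.07

0.07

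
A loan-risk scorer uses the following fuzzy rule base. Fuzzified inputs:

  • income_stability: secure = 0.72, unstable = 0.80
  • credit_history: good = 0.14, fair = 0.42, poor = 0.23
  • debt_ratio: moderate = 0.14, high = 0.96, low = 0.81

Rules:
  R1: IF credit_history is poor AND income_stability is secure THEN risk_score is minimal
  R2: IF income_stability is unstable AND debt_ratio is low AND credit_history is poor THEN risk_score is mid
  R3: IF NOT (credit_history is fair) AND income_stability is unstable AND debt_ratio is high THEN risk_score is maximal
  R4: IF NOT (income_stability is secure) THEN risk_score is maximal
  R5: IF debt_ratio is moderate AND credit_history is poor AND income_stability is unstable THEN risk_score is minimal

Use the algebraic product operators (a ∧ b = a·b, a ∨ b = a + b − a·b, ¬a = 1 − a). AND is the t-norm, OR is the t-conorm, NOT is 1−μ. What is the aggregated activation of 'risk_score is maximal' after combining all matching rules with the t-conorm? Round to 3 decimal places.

R1: poor=0.23, secure=0.72; AND[a·b] → w = 0.1656
R2: unstable=0.80, low=0.81, poor=0.23; AND[a·b] → w = 0.1490
R3: ¬fair=1−0.42=0.58, unstable=0.80, high=0.96; AND[a·b] → w = 0.4454
R4: ¬secure=1−0.72=0.28 → w = 0.2800
R5: moderate=0.14, poor=0.23, unstable=0.80; AND[a·b] → w = 0.0258
Rules with consequent 'maximal': {R3, R4} → strengths 0.4454, 0.2800
Aggregate via t-conorm [a + b − a·b]: 0.6007

0.601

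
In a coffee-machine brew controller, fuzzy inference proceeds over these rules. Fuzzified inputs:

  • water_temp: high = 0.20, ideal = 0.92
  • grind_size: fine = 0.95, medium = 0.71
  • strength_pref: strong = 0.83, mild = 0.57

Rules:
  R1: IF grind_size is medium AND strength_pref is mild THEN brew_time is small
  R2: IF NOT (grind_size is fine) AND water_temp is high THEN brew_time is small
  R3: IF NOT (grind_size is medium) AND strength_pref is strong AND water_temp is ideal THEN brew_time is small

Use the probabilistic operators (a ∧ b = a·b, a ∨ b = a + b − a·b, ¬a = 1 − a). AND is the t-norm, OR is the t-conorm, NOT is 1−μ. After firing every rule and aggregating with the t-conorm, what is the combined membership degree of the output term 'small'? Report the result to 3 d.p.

R1: medium=0.71, mild=0.57; AND[a·b] → w = 0.4047
R2: ¬fine=1−0.95=0.05, high=0.20; AND[a·b] → w = 0.0100
R3: ¬medium=1−0.71=0.29, strong=0.83, ideal=0.92; AND[a·b] → w = 0.2214
Rules with consequent 'small': {R1, R2, R3} → strengths 0.4047, 0.0100, 0.2214
Aggregate via t-conorm [a + b − a·b]: 0.5412

0.541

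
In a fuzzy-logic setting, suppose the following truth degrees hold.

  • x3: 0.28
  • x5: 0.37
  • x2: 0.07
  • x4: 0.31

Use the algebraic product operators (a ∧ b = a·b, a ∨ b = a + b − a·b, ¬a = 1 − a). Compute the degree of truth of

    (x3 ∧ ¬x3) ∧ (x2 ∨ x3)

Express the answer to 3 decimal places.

¬x3 = 1 − 0.2800 = 0.7200
x3 ∧ ¬x3 = a·b on (0.2800, 0.7200) = 0.2016
x2 ∨ x3 = a + b − a·b on (0.0700, 0.2800) = 0.3304
(x3 ∧ ¬x3) ∧ (x2 ∨ x3) = a·b on (0.2016, 0.3304) = 0.0666

0.067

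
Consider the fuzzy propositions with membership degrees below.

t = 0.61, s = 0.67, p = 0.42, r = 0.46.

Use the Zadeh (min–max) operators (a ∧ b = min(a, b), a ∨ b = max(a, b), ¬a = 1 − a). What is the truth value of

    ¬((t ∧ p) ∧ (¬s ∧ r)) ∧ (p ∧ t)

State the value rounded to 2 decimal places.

0.42

t ∧ p = min(a, b) on (0.61, 0.42) = 0.42
¬s = 1 − 0.67 = 0.33
¬s ∧ r = min(a, b) on (0.33, 0.46) = 0.33
(t ∧ p) ∧ (¬s ∧ r) = min(a, b) on (0.42, 0.33) = 0.33
¬((t ∧ p) ∧ (¬s ∧ r)) = 1 − 0.33 = 0.67
p ∧ t = min(a, b) on (0.42, 0.61) = 0.42
¬((t ∧ p) ∧ (¬s ∧ r)) ∧ (p ∧ t) = min(a, b) on (0.67, 0.42) = 0.42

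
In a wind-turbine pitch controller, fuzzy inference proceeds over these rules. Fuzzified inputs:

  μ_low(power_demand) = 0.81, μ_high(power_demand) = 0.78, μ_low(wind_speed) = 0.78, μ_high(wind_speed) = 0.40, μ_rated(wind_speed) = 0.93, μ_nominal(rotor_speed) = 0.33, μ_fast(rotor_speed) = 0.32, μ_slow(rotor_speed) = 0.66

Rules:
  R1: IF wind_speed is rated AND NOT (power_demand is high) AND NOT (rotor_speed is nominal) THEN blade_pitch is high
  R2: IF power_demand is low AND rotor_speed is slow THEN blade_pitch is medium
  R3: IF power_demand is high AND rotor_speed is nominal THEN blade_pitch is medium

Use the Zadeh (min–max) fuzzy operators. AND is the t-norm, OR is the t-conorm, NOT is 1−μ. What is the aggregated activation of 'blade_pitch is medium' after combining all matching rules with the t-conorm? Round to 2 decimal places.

0.66

R1: rated=0.93, ¬high=1−0.78=0.22, ¬nominal=1−0.33=0.67; AND[min(a, b)] → w = 0.22
R2: low=0.81, slow=0.66; AND[min(a, b)] → w = 0.66
R3: high=0.78, nominal=0.33; AND[min(a, b)] → w = 0.33
Rules with consequent 'medium': {R2, R3} → strengths 0.66, 0.33
Aggregate via t-conorm [max(a, b)]: 0.66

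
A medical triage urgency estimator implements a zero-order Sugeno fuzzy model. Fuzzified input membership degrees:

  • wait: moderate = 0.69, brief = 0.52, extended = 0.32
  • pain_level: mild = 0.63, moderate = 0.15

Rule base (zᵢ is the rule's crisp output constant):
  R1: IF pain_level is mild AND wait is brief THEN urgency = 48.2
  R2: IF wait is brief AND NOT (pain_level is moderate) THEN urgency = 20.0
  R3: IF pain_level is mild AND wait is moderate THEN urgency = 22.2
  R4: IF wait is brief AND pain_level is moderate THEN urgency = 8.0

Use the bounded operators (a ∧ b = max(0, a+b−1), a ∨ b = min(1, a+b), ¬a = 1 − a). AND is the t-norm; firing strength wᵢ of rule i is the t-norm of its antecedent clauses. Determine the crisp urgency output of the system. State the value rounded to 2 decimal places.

25.87

R1 (z=48.2): mild=0.63, brief=0.52; AND[max(0, a+b−1)] → w = 0.15
R2 (z=20.0): brief=0.52, ¬moderate=1−0.15=0.85; AND[max(0, a+b−1)] → w = 0.37
R3 (z=22.2): mild=0.63, moderate=0.69; AND[max(0, a+b−1)] → w = 0.32
R4 (z=8.0): brief=0.52, moderate=0.15; AND[max(0, a+b−1)] → w = 0.00
Weighted average = (0.15·48.2 + 0.37·20.0 + 0.32·22.2 + 0.00·8.0) / (0.15 + 0.37 + 0.32 + 0.00)
  = 21.7340 / 0.8400 = 25.87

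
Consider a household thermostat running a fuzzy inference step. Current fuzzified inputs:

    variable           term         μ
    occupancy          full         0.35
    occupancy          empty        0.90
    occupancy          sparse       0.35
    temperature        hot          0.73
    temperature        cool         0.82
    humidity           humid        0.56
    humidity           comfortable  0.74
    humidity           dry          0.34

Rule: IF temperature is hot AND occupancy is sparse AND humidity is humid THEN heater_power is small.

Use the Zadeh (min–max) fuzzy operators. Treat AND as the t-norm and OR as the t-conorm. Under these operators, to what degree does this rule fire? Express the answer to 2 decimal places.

0.35

firing strength: hot=0.73, sparse=0.35, humid=0.56; AND[min(a, b)] → w = 0.35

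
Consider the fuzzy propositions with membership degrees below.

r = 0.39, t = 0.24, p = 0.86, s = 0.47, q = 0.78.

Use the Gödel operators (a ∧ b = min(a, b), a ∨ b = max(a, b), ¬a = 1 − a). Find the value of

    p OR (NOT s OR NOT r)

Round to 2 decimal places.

0.86

NOT s = 1 − 0.47 = 0.53
NOT r = 1 − 0.39 = 0.61
NOT s OR NOT r = max(a, b) on (0.53, 0.61) = 0.61
p OR (NOT s OR NOT r) = max(a, b) on (0.86, 0.61) = 0.86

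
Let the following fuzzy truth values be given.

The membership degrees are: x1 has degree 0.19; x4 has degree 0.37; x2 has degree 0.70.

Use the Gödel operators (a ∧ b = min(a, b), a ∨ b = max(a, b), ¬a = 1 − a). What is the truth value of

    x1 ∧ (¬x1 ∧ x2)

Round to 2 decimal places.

¬x1 = 1 − 0.19 = 0.81
¬x1 ∧ x2 = min(a, b) on (0.81, 0.70) = 0.70
x1 ∧ (¬x1 ∧ x2) = min(a, b) on (0.19, 0.70) = 0.19

0.19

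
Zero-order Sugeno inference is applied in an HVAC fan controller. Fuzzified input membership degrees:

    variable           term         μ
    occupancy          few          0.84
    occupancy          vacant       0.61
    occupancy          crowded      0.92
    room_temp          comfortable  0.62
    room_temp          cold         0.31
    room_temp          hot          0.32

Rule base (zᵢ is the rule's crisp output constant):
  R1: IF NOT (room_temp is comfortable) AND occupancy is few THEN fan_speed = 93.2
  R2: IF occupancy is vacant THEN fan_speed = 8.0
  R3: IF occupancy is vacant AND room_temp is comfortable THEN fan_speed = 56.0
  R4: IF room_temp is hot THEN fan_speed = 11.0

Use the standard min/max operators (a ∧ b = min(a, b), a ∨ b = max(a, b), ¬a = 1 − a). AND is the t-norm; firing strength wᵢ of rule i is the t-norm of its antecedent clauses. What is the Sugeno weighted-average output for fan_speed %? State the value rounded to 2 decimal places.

R1 (z=93.2): ¬comfortable=1−0.62=0.38, few=0.84; AND[min(a, b)] → w = 0.38
R2 (z=8.0): vacant=0.61 → w = 0.61
R3 (z=56.0): vacant=0.61, comfortable=0.62; AND[min(a, b)] → w = 0.61
R4 (z=11.0): hot=0.32 → w = 0.32
Weighted average = (0.38·93.2 + 0.61·8.0 + 0.61·56.0 + 0.32·11.0) / (0.38 + 0.61 + 0.61 + 0.32)
  = 77.9760 / 1.9200 = 40.61

40.61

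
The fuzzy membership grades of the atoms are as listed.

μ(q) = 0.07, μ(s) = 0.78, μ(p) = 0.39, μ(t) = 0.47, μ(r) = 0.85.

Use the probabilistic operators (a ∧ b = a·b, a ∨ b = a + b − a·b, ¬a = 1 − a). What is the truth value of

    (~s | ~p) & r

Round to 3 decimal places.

0.591

~s = 1 − 0.7800 = 0.2200
~p = 1 − 0.3900 = 0.6100
~s | ~p = a + b − a·b on (0.2200, 0.6100) = 0.6958
(~s | ~p) & r = a·b on (0.6958, 0.8500) = 0.5914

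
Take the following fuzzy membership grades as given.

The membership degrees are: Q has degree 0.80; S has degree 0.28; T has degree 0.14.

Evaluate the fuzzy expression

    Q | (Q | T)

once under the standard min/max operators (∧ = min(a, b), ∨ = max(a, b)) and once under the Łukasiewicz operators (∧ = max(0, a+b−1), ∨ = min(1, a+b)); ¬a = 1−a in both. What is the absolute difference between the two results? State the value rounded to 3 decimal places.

0.200

Under standard min/max:
  Q | T = max(a, b) on (0.80, 0.14) = 0.80
  Q | (Q | T) = max(a, b) on (0.80, 0.80) = 0.80
  → value = 0.8000
Under Łukasiewicz:
  Q | T = min(1, a+b) on (0.80, 0.14) = 0.94
  Q | (Q | T) = min(1, a+b) on (0.80, 0.94) = 1.00
  → value = 1.0000
|0.8000 − 1.0000| = 0.200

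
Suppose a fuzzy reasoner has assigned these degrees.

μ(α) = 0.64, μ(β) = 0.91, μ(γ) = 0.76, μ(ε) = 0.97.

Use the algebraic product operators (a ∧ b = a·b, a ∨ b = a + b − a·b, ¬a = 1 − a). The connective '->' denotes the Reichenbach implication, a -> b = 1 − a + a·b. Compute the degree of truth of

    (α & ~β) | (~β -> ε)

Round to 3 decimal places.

~β = 1 − 0.9100 = 0.0900
α & ~β = a·b on (0.6400, 0.0900) = 0.0576
~β = 1 − 0.9100 = 0.0900
~β -> ε  [Reichenbach: 1 − a + a·b] with a=0.0900, b=0.9700 → 0.9973
(α & ~β) | (~β -> ε) = a + b − a·b on (0.0576, 0.9973) = 0.9975

0.997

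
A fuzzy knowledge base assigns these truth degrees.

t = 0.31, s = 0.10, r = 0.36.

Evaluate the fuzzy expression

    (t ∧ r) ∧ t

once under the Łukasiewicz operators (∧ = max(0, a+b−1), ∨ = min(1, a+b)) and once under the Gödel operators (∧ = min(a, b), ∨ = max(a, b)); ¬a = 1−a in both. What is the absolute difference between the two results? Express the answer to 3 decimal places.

Under Łukasiewicz:
  t ∧ r = max(0, a+b−1) on (0.31, 0.36) = 0.00
  (t ∧ r) ∧ t = max(0, a+b−1) on (0.00, 0.31) = 0.00
  → value = 0.0000
Under Gödel:
  t ∧ r = min(a, b) on (0.31, 0.36) = 0.31
  (t ∧ r) ∧ t = min(a, b) on (0.31, 0.31) = 0.31
  → value = 0.3100
|0.0000 − 0.3100| = 0.310

0.310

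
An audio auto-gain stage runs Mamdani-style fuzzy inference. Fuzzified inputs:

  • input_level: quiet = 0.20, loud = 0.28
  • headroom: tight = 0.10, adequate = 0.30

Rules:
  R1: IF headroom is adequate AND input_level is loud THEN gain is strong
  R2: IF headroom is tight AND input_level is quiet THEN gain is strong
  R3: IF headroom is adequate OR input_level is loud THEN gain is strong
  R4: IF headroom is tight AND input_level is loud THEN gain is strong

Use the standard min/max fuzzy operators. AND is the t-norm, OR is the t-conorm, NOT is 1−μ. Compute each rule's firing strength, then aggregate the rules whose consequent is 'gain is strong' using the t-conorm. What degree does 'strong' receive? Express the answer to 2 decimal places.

0.30

R1: adequate=0.30, loud=0.28; AND[min(a, b)] → w = 0.28
R2: tight=0.10, quiet=0.20; AND[min(a, b)] → w = 0.10
R3: adequate=0.30, loud=0.28; OR[max(a, b)] → w = 0.30
R4: tight=0.10, loud=0.28; AND[min(a, b)] → w = 0.10
Rules with consequent 'strong': {R1, R2, R3, R4} → strengths 0.28, 0.10, 0.30, 0.10
Aggregate via t-conorm [max(a, b)]: 0.30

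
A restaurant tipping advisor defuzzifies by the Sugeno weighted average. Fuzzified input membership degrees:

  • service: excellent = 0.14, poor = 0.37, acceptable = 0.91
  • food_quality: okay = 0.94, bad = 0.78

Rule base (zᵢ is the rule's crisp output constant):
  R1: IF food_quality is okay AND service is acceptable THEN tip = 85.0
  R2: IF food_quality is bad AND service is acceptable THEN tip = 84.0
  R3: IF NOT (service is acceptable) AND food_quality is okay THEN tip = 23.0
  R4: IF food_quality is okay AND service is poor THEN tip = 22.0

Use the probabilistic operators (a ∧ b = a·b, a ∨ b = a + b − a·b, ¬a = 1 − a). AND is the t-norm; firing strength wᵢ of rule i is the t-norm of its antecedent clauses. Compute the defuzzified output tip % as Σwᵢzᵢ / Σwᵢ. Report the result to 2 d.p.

71.05

R1 (z=85.0): okay=0.94, acceptable=0.91; AND[a·b] → w = 0.8554
R2 (z=84.0): bad=0.78, acceptable=0.91; AND[a·b] → w = 0.7098
R3 (z=23.0): ¬acceptable=1−0.91=0.09, okay=0.94; AND[a·b] → w = 0.0846
R4 (z=22.0): okay=0.94, poor=0.37; AND[a·b] → w = 0.3478
Weighted average = (0.8554·85.0 + 0.7098·84.0 + 0.0846·23.0 + 0.3478·22.0) / (0.8554 + 0.7098 + 0.0846 + 0.3478)
  = 141.9296 / 1.9976 = 71.05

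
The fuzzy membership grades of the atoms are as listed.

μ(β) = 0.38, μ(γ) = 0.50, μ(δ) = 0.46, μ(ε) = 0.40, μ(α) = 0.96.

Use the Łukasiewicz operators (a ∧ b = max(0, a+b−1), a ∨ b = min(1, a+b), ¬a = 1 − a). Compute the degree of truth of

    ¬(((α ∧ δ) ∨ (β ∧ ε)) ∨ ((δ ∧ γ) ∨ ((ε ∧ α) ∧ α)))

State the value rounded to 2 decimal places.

α ∧ δ = max(0, a+b−1) on (0.96, 0.46) = 0.42
β ∧ ε = max(0, a+b−1) on (0.38, 0.40) = 0.00
(α ∧ δ) ∨ (β ∧ ε) = min(1, a+b) on (0.42, 0.00) = 0.42
δ ∧ γ = max(0, a+b−1) on (0.46, 0.50) = 0.00
ε ∧ α = max(0, a+b−1) on (0.40, 0.96) = 0.36
(ε ∧ α) ∧ α = max(0, a+b−1) on (0.36, 0.96) = 0.32
(δ ∧ γ) ∨ ((ε ∧ α) ∧ α) = min(1, a+b) on (0.00, 0.32) = 0.32
((α ∧ δ) ∨ (β ∧ ε)) ∨ ((δ ∧ γ) ∨ ((ε ∧ α) ∧ α)) = min(1, a+b) on (0.42, 0.32) = 0.74
¬(((α ∧ δ) ∨ (β ∧ ε)) ∨ ((δ ∧ γ) ∨ ((ε ∧ α) ∧ α))) = 1 − 0.74 = 0.26

0.26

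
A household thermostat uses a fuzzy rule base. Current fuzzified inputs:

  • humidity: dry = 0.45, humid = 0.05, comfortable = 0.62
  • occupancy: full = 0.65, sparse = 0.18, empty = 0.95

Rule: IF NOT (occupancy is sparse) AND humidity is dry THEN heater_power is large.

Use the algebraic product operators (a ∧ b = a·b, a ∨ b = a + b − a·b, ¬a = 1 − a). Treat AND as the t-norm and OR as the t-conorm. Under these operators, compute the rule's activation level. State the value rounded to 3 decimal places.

0.369

firing strength: ¬sparse=1−0.18=0.82, dry=0.45; AND[a·b] → w = 0.3690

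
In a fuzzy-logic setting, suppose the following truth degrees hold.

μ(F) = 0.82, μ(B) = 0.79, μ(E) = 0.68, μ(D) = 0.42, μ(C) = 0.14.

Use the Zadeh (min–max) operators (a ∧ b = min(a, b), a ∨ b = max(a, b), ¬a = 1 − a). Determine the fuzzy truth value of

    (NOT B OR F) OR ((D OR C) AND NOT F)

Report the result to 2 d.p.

NOT B = 1 − 0.79 = 0.21
NOT B OR F = max(a, b) on (0.21, 0.82) = 0.82
D OR C = max(a, b) on (0.42, 0.14) = 0.42
NOT F = 1 − 0.82 = 0.18
(D OR C) AND NOT F = min(a, b) on (0.42, 0.18) = 0.18
(NOT B OR F) OR ((D OR C) AND NOT F) = max(a, b) on (0.82, 0.18) = 0.82

0.82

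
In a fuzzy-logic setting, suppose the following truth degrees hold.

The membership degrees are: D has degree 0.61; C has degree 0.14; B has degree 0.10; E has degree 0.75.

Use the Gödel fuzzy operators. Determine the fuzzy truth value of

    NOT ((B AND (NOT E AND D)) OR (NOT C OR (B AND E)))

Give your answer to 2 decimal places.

NOT E = 1 − 0.75 = 0.25
NOT E AND D = min(a, b) on (0.25, 0.61) = 0.25
B AND (NOT E AND D) = min(a, b) on (0.10, 0.25) = 0.10
NOT C = 1 − 0.14 = 0.86
B AND E = min(a, b) on (0.10, 0.75) = 0.10
NOT C OR (B AND E) = max(a, b) on (0.86, 0.10) = 0.86
(B AND (NOT E AND D)) OR (NOT C OR (B AND E)) = max(a, b) on (0.10, 0.86) = 0.86
NOT ((B AND (NOT E AND D)) OR (NOT C OR (B AND E))) = 1 − 0.86 = 0.14

0.14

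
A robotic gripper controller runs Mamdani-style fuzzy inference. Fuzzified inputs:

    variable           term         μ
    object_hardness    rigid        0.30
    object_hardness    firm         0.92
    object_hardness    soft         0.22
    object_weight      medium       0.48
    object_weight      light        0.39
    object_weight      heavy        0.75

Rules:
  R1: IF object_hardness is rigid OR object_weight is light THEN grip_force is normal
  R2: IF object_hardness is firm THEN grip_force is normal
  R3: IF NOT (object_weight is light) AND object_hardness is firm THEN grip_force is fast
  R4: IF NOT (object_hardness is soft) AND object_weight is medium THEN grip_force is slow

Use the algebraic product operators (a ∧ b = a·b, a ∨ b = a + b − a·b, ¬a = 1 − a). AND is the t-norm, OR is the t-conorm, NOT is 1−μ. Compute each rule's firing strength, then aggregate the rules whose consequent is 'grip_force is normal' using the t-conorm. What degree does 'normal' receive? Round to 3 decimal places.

R1: rigid=0.30, light=0.39; OR[a + b − a·b] → w = 0.5730
R2: firm=0.92 → w = 0.9200
R3: ¬light=1−0.39=0.61, firm=0.92; AND[a·b] → w = 0.5612
R4: ¬soft=1−0.22=0.78, medium=0.48; AND[a·b] → w = 0.3744
Rules with consequent 'normal': {R1, R2} → strengths 0.5730, 0.9200
Aggregate via t-conorm [a + b − a·b]: 0.9658

0.966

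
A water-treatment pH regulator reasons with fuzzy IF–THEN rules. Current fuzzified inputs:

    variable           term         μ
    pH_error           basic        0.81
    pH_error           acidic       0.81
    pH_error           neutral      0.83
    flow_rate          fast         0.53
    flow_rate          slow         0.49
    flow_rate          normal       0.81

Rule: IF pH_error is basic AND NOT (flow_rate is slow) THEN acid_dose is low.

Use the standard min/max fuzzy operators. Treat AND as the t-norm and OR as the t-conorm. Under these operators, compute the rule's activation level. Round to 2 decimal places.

firing strength: basic=0.81, ¬slow=1−0.49=0.51; AND[min(a, b)] → w = 0.51

0.51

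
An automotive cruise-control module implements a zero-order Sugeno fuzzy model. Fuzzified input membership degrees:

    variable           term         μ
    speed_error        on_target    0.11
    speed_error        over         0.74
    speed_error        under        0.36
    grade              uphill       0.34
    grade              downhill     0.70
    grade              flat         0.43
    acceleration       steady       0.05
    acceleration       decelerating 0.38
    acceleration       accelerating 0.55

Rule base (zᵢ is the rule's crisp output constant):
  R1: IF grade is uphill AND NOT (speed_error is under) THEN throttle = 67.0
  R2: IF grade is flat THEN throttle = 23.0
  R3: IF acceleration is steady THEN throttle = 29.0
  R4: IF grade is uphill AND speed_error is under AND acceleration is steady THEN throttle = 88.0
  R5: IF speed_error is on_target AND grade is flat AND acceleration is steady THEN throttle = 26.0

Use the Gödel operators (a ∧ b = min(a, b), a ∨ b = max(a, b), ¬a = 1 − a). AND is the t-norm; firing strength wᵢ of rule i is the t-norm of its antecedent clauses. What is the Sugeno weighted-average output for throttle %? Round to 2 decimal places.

43.28

R1 (z=67.0): uphill=0.34, ¬under=1−0.36=0.64; AND[min(a, b)] → w = 0.34
R2 (z=23.0): flat=0.43 → w = 0.43
R3 (z=29.0): steady=0.05 → w = 0.05
R4 (z=88.0): uphill=0.34, under=0.36, steady=0.05; AND[min(a, b)] → w = 0.05
R5 (z=26.0): on_target=0.11, flat=0.43, steady=0.05; AND[min(a, b)] → w = 0.05
Weighted average = (0.34·67.0 + 0.43·23.0 + 0.05·29.0 + 0.05·88.0 + 0.05·26.0) / (0.34 + 0.43 + 0.05 + 0.05 + 0.05)
  = 39.8200 / 0.9200 = 43.28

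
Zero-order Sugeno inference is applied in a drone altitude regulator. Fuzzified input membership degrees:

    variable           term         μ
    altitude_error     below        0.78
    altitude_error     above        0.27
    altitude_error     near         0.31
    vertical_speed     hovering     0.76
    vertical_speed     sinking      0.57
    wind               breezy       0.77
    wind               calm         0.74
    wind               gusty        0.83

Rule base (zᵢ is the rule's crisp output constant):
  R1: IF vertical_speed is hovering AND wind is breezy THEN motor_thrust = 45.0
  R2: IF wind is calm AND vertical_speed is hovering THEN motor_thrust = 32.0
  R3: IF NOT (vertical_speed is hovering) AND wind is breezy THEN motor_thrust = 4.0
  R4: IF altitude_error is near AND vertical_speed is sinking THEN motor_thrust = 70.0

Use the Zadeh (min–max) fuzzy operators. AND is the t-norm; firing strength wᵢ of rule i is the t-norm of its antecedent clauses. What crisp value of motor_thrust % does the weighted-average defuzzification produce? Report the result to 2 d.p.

R1 (z=45.0): hovering=0.76, breezy=0.77; AND[min(a, b)] → w = 0.76
R2 (z=32.0): calm=0.74, hovering=0.76; AND[min(a, b)] → w = 0.74
R3 (z=4.0): ¬hovering=1−0.76=0.24, breezy=0.77; AND[min(a, b)] → w = 0.24
R4 (z=70.0): near=0.31, sinking=0.57; AND[min(a, b)] → w = 0.31
Weighted average = (0.76·45.0 + 0.74·32.0 + 0.24·4.0 + 0.31·70.0) / (0.76 + 0.74 + 0.24 + 0.31)
  = 80.5400 / 2.0500 = 39.29

39.29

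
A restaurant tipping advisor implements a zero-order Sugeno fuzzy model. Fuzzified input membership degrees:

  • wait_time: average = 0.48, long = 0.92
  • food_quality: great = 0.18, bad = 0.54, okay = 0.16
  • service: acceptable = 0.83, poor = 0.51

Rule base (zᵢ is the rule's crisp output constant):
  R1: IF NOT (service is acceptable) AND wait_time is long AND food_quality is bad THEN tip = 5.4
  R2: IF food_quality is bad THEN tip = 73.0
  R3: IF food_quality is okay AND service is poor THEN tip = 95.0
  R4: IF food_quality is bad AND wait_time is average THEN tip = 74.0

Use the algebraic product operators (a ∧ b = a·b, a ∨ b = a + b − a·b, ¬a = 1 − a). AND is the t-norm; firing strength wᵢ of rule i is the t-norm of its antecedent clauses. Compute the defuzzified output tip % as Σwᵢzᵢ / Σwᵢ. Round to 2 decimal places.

69.21

R1 (z=5.4): ¬acceptable=1−0.83=0.17, long=0.92, bad=0.54; AND[a·b] → w = 0.0845
R2 (z=73.0): bad=0.54 → w = 0.5400
R3 (z=95.0): okay=0.16, poor=0.51; AND[a·b] → w = 0.0816
R4 (z=74.0): bad=0.54, average=0.48; AND[a·b] → w = 0.2592
Weighted average = (0.0845·5.4 + 0.5400·73.0 + 0.0816·95.0 + 0.2592·74.0) / (0.0845 + 0.5400 + 0.0816 + 0.2592)
  = 66.8089 / 0.9653 = 69.21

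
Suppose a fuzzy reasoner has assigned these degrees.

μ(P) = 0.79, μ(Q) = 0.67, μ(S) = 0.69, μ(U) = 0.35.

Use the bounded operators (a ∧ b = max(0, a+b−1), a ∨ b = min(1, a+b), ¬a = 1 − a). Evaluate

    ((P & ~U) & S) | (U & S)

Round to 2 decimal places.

0.17

~U = 1 − 0.35 = 0.65
P & ~U = max(0, a+b−1) on (0.79, 0.65) = 0.44
(P & ~U) & S = max(0, a+b−1) on (0.44, 0.69) = 0.13
U & S = max(0, a+b−1) on (0.35, 0.69) = 0.04
((P & ~U) & S) | (U & S) = min(1, a+b) on (0.13, 0.04) = 0.17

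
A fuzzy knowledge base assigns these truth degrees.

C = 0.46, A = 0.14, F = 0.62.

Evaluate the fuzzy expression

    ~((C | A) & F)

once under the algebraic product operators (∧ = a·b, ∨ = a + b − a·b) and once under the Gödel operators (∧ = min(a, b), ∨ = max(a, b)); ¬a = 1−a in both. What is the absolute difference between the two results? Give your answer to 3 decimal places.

0.128

Under algebraic product:
  C | A = a + b − a·b on (0.4600, 0.1400) = 0.5356
  (C | A) & F = a·b on (0.5356, 0.6200) = 0.3321
  ~((C | A) & F) = 1 − 0.3321 = 0.6679
  → value = 0.6679
Under Gödel:
  C | A = max(a, b) on (0.46, 0.14) = 0.46
  (C | A) & F = min(a, b) on (0.46, 0.62) = 0.46
  ~((C | A) & F) = 1 − 0.46 = 0.54
  → value = 0.5400
|0.6679 − 0.5400| = 0.128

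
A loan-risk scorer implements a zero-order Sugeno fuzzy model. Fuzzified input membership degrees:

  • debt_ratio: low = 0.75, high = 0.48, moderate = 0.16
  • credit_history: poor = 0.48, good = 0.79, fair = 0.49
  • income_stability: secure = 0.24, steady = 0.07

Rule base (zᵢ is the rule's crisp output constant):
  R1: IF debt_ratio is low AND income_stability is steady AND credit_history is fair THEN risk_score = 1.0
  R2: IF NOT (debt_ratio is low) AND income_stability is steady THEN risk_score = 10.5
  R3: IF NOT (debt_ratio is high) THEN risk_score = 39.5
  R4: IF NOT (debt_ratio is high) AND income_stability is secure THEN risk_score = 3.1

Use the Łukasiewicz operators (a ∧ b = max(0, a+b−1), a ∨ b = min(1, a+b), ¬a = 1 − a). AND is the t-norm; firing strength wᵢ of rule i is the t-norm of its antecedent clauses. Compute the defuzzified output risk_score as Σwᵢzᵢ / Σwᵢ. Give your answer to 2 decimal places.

39.50

R1 (z=1.0): low=0.75, steady=0.07, fair=0.49; AND[max(0, a+b−1)] → w = 0.00
R2 (z=10.5): ¬low=1−0.75=0.25, steady=0.07; AND[max(0, a+b−1)] → w = 0.00
R3 (z=39.5): ¬high=1−0.48=0.52 → w = 0.52
R4 (z=3.1): ¬high=1−0.48=0.52, secure=0.24; AND[max(0, a+b−1)] → w = 0.00
Weighted average = (0.00·1.0 + 0.00·10.5 + 0.52·39.5 + 0.00·3.1) / (0.00 + 0.00 + 0.52 + 0.00)
  = 20.5400 / 0.5200 = 39.50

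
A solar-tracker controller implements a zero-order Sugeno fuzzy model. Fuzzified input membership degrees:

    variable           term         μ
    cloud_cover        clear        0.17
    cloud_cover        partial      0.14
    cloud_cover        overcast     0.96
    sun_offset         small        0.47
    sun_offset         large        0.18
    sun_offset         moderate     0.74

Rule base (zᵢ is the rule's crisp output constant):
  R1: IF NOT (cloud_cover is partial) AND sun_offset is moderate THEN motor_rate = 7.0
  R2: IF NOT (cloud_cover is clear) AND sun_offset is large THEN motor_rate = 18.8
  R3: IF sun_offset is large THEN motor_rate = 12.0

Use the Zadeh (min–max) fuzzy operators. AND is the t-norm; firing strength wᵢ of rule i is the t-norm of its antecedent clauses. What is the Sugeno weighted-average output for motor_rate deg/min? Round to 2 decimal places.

R1 (z=7.0): ¬partial=1−0.14=0.86, moderate=0.74; AND[min(a, b)] → w = 0.74
R2 (z=18.8): ¬clear=1−0.17=0.83, large=0.18; AND[min(a, b)] → w = 0.18
R3 (z=12.0): large=0.18 → w = 0.18
Weighted average = (0.74·7.0 + 0.18·18.8 + 0.18·12.0) / (0.74 + 0.18 + 0.18)
  = 10.7240 / 1.1000 = 9.75

9.75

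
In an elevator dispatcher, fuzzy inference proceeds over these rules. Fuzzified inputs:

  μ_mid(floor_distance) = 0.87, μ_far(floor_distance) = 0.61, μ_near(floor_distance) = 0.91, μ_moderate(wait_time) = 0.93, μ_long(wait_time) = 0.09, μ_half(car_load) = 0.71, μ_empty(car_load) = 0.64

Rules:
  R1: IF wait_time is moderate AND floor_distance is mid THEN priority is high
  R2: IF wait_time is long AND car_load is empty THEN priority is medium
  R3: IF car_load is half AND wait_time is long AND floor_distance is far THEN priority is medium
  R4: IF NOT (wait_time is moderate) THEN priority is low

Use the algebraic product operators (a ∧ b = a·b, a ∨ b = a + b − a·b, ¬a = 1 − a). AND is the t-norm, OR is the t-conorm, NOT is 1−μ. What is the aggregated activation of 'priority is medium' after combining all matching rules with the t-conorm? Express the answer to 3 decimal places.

R1: moderate=0.93, mid=0.87; AND[a·b] → w = 0.8091
R2: long=0.09, empty=0.64; AND[a·b] → w = 0.0576
R3: half=0.71, long=0.09, far=0.61; AND[a·b] → w = 0.0390
R4: ¬moderate=1−0.93=0.07 → w = 0.0700
Rules with consequent 'medium': {R2, R3} → strengths 0.0576, 0.0390
Aggregate via t-conorm [a + b − a·b]: 0.0943

0.094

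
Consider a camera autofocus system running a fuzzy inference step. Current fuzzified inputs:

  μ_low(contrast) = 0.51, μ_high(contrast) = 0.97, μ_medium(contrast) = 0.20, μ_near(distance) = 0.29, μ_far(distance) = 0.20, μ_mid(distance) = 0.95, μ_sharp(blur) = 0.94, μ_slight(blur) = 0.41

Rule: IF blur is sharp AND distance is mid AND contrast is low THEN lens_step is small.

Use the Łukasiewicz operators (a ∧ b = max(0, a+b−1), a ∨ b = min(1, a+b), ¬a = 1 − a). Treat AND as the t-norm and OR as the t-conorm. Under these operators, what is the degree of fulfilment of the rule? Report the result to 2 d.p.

firing strength: sharp=0.94, mid=0.95, low=0.51; AND[max(0, a+b−1)] → w = 0.40

0.40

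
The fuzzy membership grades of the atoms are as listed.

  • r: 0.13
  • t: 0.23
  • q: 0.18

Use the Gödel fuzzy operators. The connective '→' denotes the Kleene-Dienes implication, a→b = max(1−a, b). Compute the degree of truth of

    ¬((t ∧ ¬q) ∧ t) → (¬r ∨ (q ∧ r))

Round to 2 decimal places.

0.87

¬q = 1 − 0.18 = 0.82
t ∧ ¬q = min(a, b) on (0.23, 0.82) = 0.23
(t ∧ ¬q) ∧ t = min(a, b) on (0.23, 0.23) = 0.23
¬((t ∧ ¬q) ∧ t) = 1 − 0.23 = 0.77
¬r = 1 − 0.13 = 0.87
q ∧ r = min(a, b) on (0.18, 0.13) = 0.13
¬r ∨ (q ∧ r) = max(a, b) on (0.87, 0.13) = 0.87
¬((t ∧ ¬q) ∧ t) → (¬r ∨ (q ∧ r))  [Kleene-Dienes: max(1−a, b)] with a=0.77, b=0.87 → 0.87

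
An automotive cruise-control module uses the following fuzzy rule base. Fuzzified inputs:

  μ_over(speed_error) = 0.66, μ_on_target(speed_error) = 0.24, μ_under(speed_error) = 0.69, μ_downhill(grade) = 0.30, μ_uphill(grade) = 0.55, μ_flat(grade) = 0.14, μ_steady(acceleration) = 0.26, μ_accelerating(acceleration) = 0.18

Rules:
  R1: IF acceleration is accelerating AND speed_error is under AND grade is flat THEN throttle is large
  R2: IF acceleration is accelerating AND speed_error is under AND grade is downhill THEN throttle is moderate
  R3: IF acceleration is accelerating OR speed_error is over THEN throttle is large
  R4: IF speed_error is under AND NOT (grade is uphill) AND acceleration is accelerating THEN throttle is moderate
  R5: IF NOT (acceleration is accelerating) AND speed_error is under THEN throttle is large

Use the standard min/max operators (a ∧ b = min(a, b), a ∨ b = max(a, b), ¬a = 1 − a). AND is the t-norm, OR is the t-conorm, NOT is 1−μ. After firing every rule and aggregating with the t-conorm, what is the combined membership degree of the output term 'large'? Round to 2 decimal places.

R1: accelerating=0.18, under=0.69, flat=0.14; AND[min(a, b)] → w = 0.14
R2: accelerating=0.18, under=0.69, downhill=0.30; AND[min(a, b)] → w = 0.18
R3: accelerating=0.18, over=0.66; OR[max(a, b)] → w = 0.66
R4: under=0.69, ¬uphill=1−0.55=0.45, accelerating=0.18; AND[min(a, b)] → w = 0.18
R5: ¬accelerating=1−0.18=0.82, under=0.69; AND[min(a, b)] → w = 0.69
Rules with consequent 'large': {R1, R3, R5} → strengths 0.14, 0.66, 0.69
Aggregate via t-conorm [max(a, b)]: 0.69

0.69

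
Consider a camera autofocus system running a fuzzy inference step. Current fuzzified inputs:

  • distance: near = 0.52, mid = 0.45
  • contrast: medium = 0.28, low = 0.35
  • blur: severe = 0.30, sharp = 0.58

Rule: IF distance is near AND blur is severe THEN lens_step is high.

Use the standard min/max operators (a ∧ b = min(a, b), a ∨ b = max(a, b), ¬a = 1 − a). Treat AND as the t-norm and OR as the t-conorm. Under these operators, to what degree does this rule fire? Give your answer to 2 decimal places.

0.30

firing strength: near=0.52, severe=0.30; AND[min(a, b)] → w = 0.30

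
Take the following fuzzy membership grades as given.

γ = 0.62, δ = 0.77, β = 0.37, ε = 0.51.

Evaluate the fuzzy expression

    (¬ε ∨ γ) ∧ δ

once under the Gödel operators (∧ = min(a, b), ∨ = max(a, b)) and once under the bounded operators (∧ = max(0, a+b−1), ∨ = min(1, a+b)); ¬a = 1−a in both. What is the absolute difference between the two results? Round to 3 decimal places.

Under Gödel:
  ¬ε = 1 − 0.51 = 0.49
  ¬ε ∨ γ = max(a, b) on (0.49, 0.62) = 0.62
  (¬ε ∨ γ) ∧ δ = min(a, b) on (0.62, 0.77) = 0.62
  → value = 0.6200
Under bounded:
  ¬ε = 1 − 0.51 = 0.49
  ¬ε ∨ γ = min(1, a+b) on (0.49, 0.62) = 1.00
  (¬ε ∨ γ) ∧ δ = max(0, a+b−1) on (1.00, 0.77) = 0.77
  → value = 0.7700
|0.6200 − 0.7700| = 0.150

0.150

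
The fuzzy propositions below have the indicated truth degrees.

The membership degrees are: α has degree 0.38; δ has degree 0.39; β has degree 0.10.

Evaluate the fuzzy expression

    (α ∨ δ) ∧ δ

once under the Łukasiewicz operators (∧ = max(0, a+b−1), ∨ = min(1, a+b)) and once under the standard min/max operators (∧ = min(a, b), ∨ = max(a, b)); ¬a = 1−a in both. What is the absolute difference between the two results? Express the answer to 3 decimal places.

Under Łukasiewicz:
  α ∨ δ = min(1, a+b) on (0.38, 0.39) = 0.77
  (α ∨ δ) ∧ δ = max(0, a+b−1) on (0.77, 0.39) = 0.16
  → value = 0.1600
Under standard min/max:
  α ∨ δ = max(a, b) on (0.38, 0.39) = 0.39
  (α ∨ δ) ∧ δ = min(a, b) on (0.39, 0.39) = 0.39
  → value = 0.3900
|0.1600 − 0.3900| = 0.230

0.230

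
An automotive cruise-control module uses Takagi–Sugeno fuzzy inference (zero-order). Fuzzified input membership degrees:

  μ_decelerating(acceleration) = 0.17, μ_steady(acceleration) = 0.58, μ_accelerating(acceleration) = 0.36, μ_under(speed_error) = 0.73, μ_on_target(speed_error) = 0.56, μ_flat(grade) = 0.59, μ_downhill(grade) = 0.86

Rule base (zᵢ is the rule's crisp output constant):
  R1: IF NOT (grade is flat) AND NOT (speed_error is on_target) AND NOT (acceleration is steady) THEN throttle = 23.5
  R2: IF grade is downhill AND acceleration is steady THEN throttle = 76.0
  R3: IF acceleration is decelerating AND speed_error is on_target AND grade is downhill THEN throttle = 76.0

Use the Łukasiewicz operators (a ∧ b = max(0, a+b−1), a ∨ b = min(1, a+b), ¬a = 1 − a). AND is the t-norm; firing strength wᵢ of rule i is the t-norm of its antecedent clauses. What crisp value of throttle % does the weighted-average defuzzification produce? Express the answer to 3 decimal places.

R1 (z=23.5): ¬flat=1−0.59=0.41, ¬on_target=1−0.56=0.44, ¬steady=1−0.58=0.42; AND[max(0, a+b−1)] → w = 0.00
R2 (z=76.0): downhill=0.86, steady=0.58; AND[max(0, a+b−1)] → w = 0.44
R3 (z=76.0): decelerating=0.17, on_target=0.56, downhill=0.86; AND[max(0, a+b−1)] → w = 0.00
Weighted average = (0.00·23.5 + 0.44·76.0 + 0.00·76.0) / (0.00 + 0.44 + 0.00)
  = 33.4400 / 0.4400 = 76.000

76.000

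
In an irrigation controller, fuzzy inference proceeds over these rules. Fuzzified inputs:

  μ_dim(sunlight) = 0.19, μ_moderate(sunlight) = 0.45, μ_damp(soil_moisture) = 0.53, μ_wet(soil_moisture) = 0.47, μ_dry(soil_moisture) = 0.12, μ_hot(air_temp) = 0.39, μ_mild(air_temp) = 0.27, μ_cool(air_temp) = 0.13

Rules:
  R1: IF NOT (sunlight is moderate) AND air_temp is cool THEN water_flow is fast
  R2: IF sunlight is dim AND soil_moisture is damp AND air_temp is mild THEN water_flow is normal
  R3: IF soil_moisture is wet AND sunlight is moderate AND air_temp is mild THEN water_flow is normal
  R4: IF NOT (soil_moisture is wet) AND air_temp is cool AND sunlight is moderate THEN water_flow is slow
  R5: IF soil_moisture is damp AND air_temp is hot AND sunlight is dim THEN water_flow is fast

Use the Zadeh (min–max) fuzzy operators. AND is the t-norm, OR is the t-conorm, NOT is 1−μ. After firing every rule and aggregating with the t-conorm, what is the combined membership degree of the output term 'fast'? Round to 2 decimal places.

0.19

R1: ¬moderate=1−0.45=0.55, cool=0.13; AND[min(a, b)] → w = 0.13
R2: dim=0.19, damp=0.53, mild=0.27; AND[min(a, b)] → w = 0.19
R3: wet=0.47, moderate=0.45, mild=0.27; AND[min(a, b)] → w = 0.27
R4: ¬wet=1−0.47=0.53, cool=0.13, moderate=0.45; AND[min(a, b)] → w = 0.13
R5: damp=0.53, hot=0.39, dim=0.19; AND[min(a, b)] → w = 0.19
Rules with consequent 'fast': {R1, R5} → strengths 0.13, 0.19
Aggregate via t-conorm [max(a, b)]: 0.19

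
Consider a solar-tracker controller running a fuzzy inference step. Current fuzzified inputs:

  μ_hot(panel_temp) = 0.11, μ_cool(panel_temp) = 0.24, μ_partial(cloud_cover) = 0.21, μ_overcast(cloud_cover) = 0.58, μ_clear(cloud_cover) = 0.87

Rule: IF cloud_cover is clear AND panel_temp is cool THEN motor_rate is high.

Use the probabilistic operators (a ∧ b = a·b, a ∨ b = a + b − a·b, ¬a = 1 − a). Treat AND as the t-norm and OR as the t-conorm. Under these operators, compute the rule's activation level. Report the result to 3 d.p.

0.209

firing strength: clear=0.87, cool=0.24; AND[a·b] → w = 0.2088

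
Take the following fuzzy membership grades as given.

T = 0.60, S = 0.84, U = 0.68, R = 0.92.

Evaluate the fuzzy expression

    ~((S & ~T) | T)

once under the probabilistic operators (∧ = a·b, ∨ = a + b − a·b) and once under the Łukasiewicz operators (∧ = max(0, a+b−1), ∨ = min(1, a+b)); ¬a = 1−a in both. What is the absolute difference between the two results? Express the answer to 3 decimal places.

0.106

Under probabilistic:
  ~T = 1 − 0.6000 = 0.4000
  S & ~T = a·b on (0.8400, 0.4000) = 0.3360
  (S & ~T) | T = a + b − a·b on (0.3360, 0.6000) = 0.7344
  ~((S & ~T) | T) = 1 − 0.7344 = 0.2656
  → value = 0.2656
Under Łukasiewicz:
  ~T = 1 − 0.60 = 0.40
  S & ~T = max(0, a+b−1) on (0.84, 0.40) = 0.24
  (S & ~T) | T = min(1, a+b) on (0.24, 0.60) = 0.84
  ~((S & ~T) | T) = 1 − 0.84 = 0.16
  → value = 0.1600
|0.2656 − 0.1600| = 0.106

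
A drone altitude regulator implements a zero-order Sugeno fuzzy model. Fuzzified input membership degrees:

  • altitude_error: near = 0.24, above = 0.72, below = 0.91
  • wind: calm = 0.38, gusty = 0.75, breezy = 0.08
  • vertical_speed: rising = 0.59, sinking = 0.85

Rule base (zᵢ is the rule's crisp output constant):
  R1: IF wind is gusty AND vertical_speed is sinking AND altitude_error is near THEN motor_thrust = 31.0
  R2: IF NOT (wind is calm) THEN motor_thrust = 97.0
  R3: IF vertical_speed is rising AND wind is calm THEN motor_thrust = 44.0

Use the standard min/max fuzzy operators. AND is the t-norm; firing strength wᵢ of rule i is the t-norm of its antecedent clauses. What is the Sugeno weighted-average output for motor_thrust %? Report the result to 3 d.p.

R1 (z=31.0): gusty=0.75, sinking=0.85, near=0.24; AND[min(a, b)] → w = 0.24
R2 (z=97.0): ¬calm=1−0.38=0.62 → w = 0.62
R3 (z=44.0): rising=0.59, calm=0.38; AND[min(a, b)] → w = 0.38
Weighted average = (0.24·31.0 + 0.62·97.0 + 0.38·44.0) / (0.24 + 0.62 + 0.38)
  = 84.3000 / 1.2400 = 67.984

67.984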